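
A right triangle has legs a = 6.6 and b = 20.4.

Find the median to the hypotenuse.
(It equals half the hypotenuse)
Hypotenuse c = √(a² + b²) = √(43.56 + 416.16) = √459.72 ≈ 21.4411
Median to hypotenuse = c/2 ≈ 21.4411/2 ≈ 10.7205

Median = 10.72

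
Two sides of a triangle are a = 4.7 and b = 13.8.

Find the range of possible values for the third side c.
Triangle inequality: |a − b| < c < a + b
|a − b| = |4.7 − 13.8| = 9.1
a + b = 4.7 + 13.8 = 18.5

9.1 < c < 18.5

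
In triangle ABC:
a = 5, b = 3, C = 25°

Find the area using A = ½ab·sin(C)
A = ½·a·b·sin(C) = ½·5·3·sin(25°)
sin(25°) ≈ 0.422618
A ≈ ½·15·0.422618 = 7.5·0.422618 ≈ 3.16964

Area = 3.17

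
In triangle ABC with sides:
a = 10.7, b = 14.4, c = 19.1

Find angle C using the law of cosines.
c² = a² + b² − 2ab·cos(C)  ⇒  cos(C) = (a² + b² − c²)/(2ab)
cos(C) = (10.7² + 14.4² − 19.1²)/(2·10.7·14.4) = (114.49 + 207.36 − 364.81)/308.16 = -42.96/308.16 ≈ -0.139408
C = arccos(-0.139408) ≈ 98.0136°

C = 98.01°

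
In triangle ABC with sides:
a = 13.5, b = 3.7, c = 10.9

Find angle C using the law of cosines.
c² = a² + b² − 2ab·cos(C)  ⇒  cos(C) = (a² + b² − c²)/(2ab)
cos(C) = (13.5² + 3.7² − 10.9²)/(2·13.5·3.7) = (182.25 + 13.69 − 118.81)/99.9 = 77.13/99.9 ≈ 0.772072
C = arccos(0.772072) ≈ 39.4597°

C = 39.46°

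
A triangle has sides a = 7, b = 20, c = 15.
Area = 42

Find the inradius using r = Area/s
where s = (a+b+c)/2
s = (7 + 20 + 15)/2 = 42/2 = 21
r = Area/s = 42/21 ≈ 2

r = 2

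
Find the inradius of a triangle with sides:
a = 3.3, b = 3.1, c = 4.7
r = Area/s where s is the semi-perimeter.
s = (3.3 + 3.1 + 4.7)/2 = 11.1/2 = 5.55
Area = √(s(s−a)(s−b)(s−c)) = √(5.55·2.25·2.45·0.85) ≈ √26.0052 ≈ 5.09953
r ≈ 5.09953/5.55 ≈ 0.918834

r = 0.9188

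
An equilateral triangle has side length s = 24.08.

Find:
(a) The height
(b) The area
(a) The height splits the triangle into two 30-60-90 halves: h = s·√3/2 = 24.08·1.73205/2 ≈ 41.7078/2 ≈ 20.8539
(b) Area = (√3/4)·s² = (√3/4)·24.08² = (√3/4)·579.8464 ≈ 0.433013·579.8464 ≈ 251.081

Height = 20.85, Area = 251.1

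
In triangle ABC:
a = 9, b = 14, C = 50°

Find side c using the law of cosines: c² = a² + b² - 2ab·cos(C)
c² = 9² + 14² − 2·9·14·cos(50°)
cos(50°) ≈ 0.642788
c² ≈ 81 + 196 − 252·(0.642788) ≈ 277 − 161.982 ≈ 115.018
c ≈ √115.018 ≈ 10.7246

c = 10.72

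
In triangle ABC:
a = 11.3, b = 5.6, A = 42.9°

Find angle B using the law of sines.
a/sin(A) = b/sin(B)  ⇒  sin(B) = b·sin(A)/a = 5.6·sin(42.9°)/11.3
sin(42.9°) ≈ 0.680721
sin(B) ≈ 5.6·0.680721/11.3 ≈ 3.81204/11.3 ≈ 0.337348
B = arcsin(0.337348) ≈ 19.7154°
(Since b ≤ a we need B ≤ A, so the obtuse alternative 180° − 19.7154° ≈ 160.285° is rejected.)

B = 19.72°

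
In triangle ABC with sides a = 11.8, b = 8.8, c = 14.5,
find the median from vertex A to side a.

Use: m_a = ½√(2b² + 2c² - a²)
m_a = ½√(2·8.8² + 2·14.5² − 11.8²) = ½√(2·77.44 + 2·210.25 − 139.24) = ½√(154.88 + 420.5 − 139.24) = ½√436.14
√436.14 ≈ 20.884, so m_a ≈ 10.442

m_a = 10.44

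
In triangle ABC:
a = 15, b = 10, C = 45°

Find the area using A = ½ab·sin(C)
A = ½·a·b·sin(C) = ½·15·10·sin(45°)
sin(45°) ≈ 0.707107
A ≈ ½·150·0.707107 = 75·0.707107 ≈ 53.033

Area = 53.03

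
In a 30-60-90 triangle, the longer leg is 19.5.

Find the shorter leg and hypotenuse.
In a 30-60-90 triangle the sides are in ratio 1 : √3 : 2, so short leg = long leg/√3 and hypotenuse = 2·(short leg).
Short leg = 19.5/√3 ≈ 19.5/1.73205 ≈ 11.2583
Hypotenuse = 2·11.2583 ≈ 22.5167

Short leg = 11.26, Hypotenuse = 22.52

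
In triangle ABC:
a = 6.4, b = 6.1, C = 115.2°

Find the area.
Two sides and the included angle (SAS): A = ½·a·b·sin(C) = ½·6.4·6.1·sin(115.2°)
sin(115.2°) ≈ 0.904827
A ≈ ½·39.04·0.904827 = 19.52·0.904827 ≈ 17.6622

Area = 17.66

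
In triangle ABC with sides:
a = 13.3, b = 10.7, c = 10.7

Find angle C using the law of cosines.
c² = a² + b² − 2ab·cos(C)  ⇒  cos(C) = (a² + b² − c²)/(2ab)
cos(C) = (13.3² + 10.7² − 10.7²)/(2·13.3·10.7) = (176.89 + 114.49 − 114.49)/284.62 = 176.89/284.62 ≈ 0.621495
C = arccos(0.621495) ≈ 51.5746°

C = 51.57°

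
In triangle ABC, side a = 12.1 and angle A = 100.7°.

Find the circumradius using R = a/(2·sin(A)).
R = a/(2·sin(A)) = 12.1/(2·sin(100.7°))
sin(100.7°) ≈ 0.982613
R ≈ 12.1/(2·0.982613) = 12.1/1.96523 ≈ 6.15705

R = 6.157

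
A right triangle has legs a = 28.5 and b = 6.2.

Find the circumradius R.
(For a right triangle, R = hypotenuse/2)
Hypotenuse c = √(a² + b²) = √(812.25 + 38.44) = √850.69 ≈ 29.1666
R = c/2 ≈ 29.1666/2 ≈ 14.5833

R = 14.58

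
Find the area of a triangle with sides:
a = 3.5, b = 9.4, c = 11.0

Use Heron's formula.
s = (3.5 + 9.4 + 11.0)/2 = 23.9/2 = 11.95
s − a = 8.45, s − b = 2.55, s − c = 0.95
s(s−a)(s−b)(s−c) = 11.95·8.45·2.55·0.95 ≈ 244.618
Area = √244.618 ≈ 15.6403

Area = 15.64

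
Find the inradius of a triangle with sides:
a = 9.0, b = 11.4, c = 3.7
r = Area/s where s is the semi-perimeter.
s = (9.0 + 11.4 + 3.7)/2 = 24.1/2 = 12.05
Area = √(s(s−a)(s−b)(s−c)) = √(12.05·3.05·0.65·8.35) ≈ √199.474 ≈ 14.1235
r ≈ 14.1235/12.05 ≈ 1.17208

r = 1.172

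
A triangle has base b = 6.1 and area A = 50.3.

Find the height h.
A = ½·b·h  ⇒  h = 2A/b = 2·50.3/6.1 = 100.6/6.1 ≈ 16.4918

h = 16.49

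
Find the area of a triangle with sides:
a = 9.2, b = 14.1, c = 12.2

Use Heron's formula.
s = (9.2 + 14.1 + 12.2)/2 = 35.5/2 = 17.75
s − a = 8.55, s − b = 3.65, s − c = 5.55
s(s−a)(s−b)(s−c) = 17.75·8.55·3.65·5.55 ≈ 3074.33
Area = √3074.33 ≈ 55.4466

Area = 55.45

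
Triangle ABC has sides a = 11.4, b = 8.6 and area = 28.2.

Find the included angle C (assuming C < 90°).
Area = ½·a·b·sin(C)  ⇒  sin(C) = 2·Area/(a·b) = 2·28.2/(11.4·8.6) = 56.4/98.04 ≈ 0.575275
C = arcsin(0.575275) ≈ 35.1189° (taking the acute solution since C < 90°)

C = 35.12°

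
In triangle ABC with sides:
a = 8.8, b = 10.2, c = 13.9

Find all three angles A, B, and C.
Law of cosines for each angle (a² = 77.44, b² = 104.04, c² = 193.21):
cos(A) = (b² + c² − a²)/(2bc) = (104.04 + 193.21 − 77.44)/(2·10.2·13.9) = 219.81/283.56 ≈ 0.77518  ⇒  A ≈ 39.1787°
cos(B) = (a² + c² − b²)/(2ac) = (77.44 + 193.21 − 104.04)/(2·8.8·13.9) = 166.61/244.64 ≈ 0.681042  ⇒  B ≈ 47.0749°
cos(C) = (a² + b² − c²)/(2ab) = (77.44 + 104.04 − 193.21)/(2·8.8·10.2) = -11.73/179.52 ≈ -0.0653409  ⇒  C ≈ 93.7464°
Check: A + B + C ≈ 180°

A = 39.18°, B = 47.07°, C = 93.75°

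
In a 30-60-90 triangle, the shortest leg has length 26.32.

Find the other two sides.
In a 30-60-90 triangle the sides are in ratio 1 : √3 : 2 (short leg : long leg : hypotenuse).
Long leg = 26.32·√3 ≈ 26.32·1.73205 ≈ 45.5876
Hypotenuse = 2·26.32 = 52.64

Long leg = 26.32√3 = 45.59, Hypotenuse = 52.64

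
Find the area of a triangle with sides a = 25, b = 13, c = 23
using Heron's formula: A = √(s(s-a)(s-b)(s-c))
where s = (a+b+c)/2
s = (25 + 13 + 23)/2 = 61/2 = 30.5
s − a = 5.5, s − b = 17.5, s − c = 7.5
s(s−a)(s−b)(s−c) = 30.5·5.5·17.5·7.5 = 22017.1875
Area = √22017.1875 ≈ 148.382

s = 30.5, Area = 148.4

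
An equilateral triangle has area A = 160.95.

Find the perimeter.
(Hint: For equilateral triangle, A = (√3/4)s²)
A = (√3/4)s²  ⇒  s² = 4A/√3 = 4·160.95/√3 = 643.8/1.73205 ≈ 371.698
s ≈ √371.698 ≈ 19.2795
Perimeter = 3s ≈ 3·19.2795 ≈ 57.8384

Perimeter = 57.84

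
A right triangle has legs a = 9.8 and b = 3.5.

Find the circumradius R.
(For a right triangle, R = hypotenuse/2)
Hypotenuse c = √(a² + b²) = √(96.04 + 12.25) = √108.29 ≈ 10.4062
R = c/2 ≈ 10.4062/2 ≈ 5.20312

R = 5.203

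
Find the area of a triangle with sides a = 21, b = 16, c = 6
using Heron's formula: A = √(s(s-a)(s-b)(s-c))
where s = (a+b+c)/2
s = (21 + 16 + 6)/2 = 43/2 = 21.5
s − a = 0.5, s − b = 5.5, s − c = 15.5
s(s−a)(s−b)(s−c) = 21.5·0.5·5.5·15.5 = 916.4375
Area = √916.4375 ≈ 30.2727

s = 21.5, Area = 30.27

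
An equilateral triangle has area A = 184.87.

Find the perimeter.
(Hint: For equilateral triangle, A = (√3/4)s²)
A = (√3/4)s²  ⇒  s² = 4A/√3 = 4·184.87/√3 = 739.48/1.73205 ≈ 426.939
s ≈ √426.939 ≈ 20.6625
Perimeter = 3s ≈ 3·20.6625 ≈ 61.9875

Perimeter = 61.99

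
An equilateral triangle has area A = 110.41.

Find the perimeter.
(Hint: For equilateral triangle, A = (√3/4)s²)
A = (√3/4)s²  ⇒  s² = 4A/√3 = 4·110.41/√3 = 441.64/1.73205 ≈ 254.981
s ≈ √254.981 ≈ 15.9681
Perimeter = 3s ≈ 3·15.9681 ≈ 47.9044

Perimeter = 47.9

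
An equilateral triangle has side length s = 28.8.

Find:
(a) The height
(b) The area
(a) The height splits the triangle into two 30-60-90 halves: h = s·√3/2 = 28.8·1.73205/2 ≈ 49.8831/2 ≈ 24.9415
(b) Area = (√3/4)·s² = (√3/4)·28.8² = (√3/4)·829.44 ≈ 0.433013·829.44 ≈ 359.158

Height = 24.94, Area = 359.2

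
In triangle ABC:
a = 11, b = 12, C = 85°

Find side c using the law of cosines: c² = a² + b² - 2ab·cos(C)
c² = 11² + 12² − 2·11·12·cos(85°)
cos(85°) ≈ 0.0871557
c² ≈ 121 + 144 − 264·(0.0871557) ≈ 265 − 23.0091 ≈ 241.991
c ≈ √241.991 ≈ 15.5561

c = 15.56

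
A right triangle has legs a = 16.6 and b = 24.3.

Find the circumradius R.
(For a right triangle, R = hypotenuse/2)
Hypotenuse c = √(a² + b²) = √(275.56 + 590.49) = √866.05 ≈ 29.4287
R = c/2 ≈ 29.4287/2 ≈ 14.7144

R = 14.71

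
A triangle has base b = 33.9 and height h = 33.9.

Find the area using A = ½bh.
A = ½·b·h = ½·33.9·33.9 = ½·1149.21 = 574.605

Area = 574.605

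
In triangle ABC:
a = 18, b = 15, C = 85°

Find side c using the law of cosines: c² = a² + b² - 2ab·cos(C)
c² = 18² + 15² − 2·18·15·cos(85°)
cos(85°) ≈ 0.0871557
c² ≈ 324 + 225 − 540·(0.0871557) ≈ 549 − 47.0641 ≈ 501.936
c ≈ √501.936 ≈ 22.4039

c = 22.4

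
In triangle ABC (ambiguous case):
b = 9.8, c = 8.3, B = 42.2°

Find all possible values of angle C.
b/sin(B) = c/sin(C)  ⇒  sin(C) = c·sin(B)/b = 8.3·sin(42.2°)/9.8
sin(42.2°) ≈ 0.671721
sin(C) ≈ 8.3·0.671721/9.8 ≈ 5.57528/9.8 ≈ 0.568906
Candidate 1: C₁ = arcsin(0.568906) ≈ 34.674°  →  A = 180° − 42.2° − 34.674° ≈ 103.126° > 0, valid
Candidate 2: C₂ = 180° − C₁ ≈ 145.326°  →  A = 180° − 42.2° − 145.326° ≈ -7.526° ≤ 0, not a valid triangle

C = 34.67° (one solution)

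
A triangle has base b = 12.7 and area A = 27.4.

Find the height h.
A = ½·b·h  ⇒  h = 2A/b = 2·27.4/12.7 = 54.8/12.7 ≈ 4.31496

h = 4.315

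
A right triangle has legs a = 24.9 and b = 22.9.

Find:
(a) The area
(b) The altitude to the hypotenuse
(a) The legs are perpendicular, so Area = ½·a·b = ½·24.9·22.9 = ½·570.21 = 285.105
(b) Hypotenuse c = √(a² + b²) = √(620.01 + 524.41) = √1144.42 ≈ 33.8293
    Area = ½·c·h_c  ⇒  h_c = 2·Area/c = 570.21/33.8293 ≈ 16.8555

Area = 285.105, h_c = 16.86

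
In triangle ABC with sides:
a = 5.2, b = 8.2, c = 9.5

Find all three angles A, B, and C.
Law of cosines for each angle (a² = 27.04, b² = 67.24, c² = 90.25):
cos(A) = (b² + c² − a²)/(2bc) = (67.24 + 90.25 − 27.04)/(2·8.2·9.5) = 130.45/155.8 ≈ 0.837291  ⇒  A ≈ 33.1448°
cos(B) = (a² + c² − b²)/(2ac) = (27.04 + 90.25 − 67.24)/(2·5.2·9.5) = 50.05/98.8 ≈ 0.506579  ⇒  B ≈ 59.5638°
cos(C) = (a² + b² − c²)/(2ab) = (27.04 + 67.24 − 90.25)/(2·5.2·8.2) = 4.03/85.28 ≈ 0.0472561  ⇒  C ≈ 87.2914°
Check: A + B + C ≈ 180°

A = 33.14°, B = 59.56°, C = 87.29°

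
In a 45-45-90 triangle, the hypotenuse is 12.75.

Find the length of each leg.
In a 45-45-90 triangle hypotenuse = leg·√2, so leg = hypotenuse/√2.
Leg = 12.75/√2 ≈ 12.75/1.41421 ≈ 9.01561

Each leg = 9.016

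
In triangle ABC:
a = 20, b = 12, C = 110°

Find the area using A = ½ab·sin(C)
A = ½·a·b·sin(C) = ½·20·12·sin(110°)
sin(110°) ≈ 0.939693
A ≈ ½·240·0.939693 = 120·0.939693 ≈ 112.763

Area = 112.8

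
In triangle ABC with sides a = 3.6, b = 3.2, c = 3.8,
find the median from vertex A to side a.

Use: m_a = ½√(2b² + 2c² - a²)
m_a = ½√(2·3.2² + 2·3.8² − 3.6²) = ½√(2·10.24 + 2·14.44 − 12.96) = ½√(20.48 + 28.88 − 12.96) = ½√36.4
√36.4 ≈ 6.03324, so m_a ≈ 3.01662

m_a = 3.017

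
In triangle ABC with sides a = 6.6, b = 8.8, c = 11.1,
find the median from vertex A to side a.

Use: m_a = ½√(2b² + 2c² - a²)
m_a = ½√(2·8.8² + 2·11.1² − 6.6²) = ½√(2·77.44 + 2·123.21 − 43.56) = ½√(154.88 + 246.42 − 43.56) = ½√357.74
√357.74 ≈ 18.914, so m_a ≈ 9.45701

m_a = 9.457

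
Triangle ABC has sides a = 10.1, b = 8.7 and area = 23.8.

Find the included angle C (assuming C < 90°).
Area = ½·a·b·sin(C)  ⇒  sin(C) = 2·Area/(a·b) = 2·23.8/(10.1·8.7) = 47.6/87.87 ≈ 0.541709
C = arcsin(0.541709) ≈ 32.8001° (taking the acute solution since C < 90°)

C = 32.8°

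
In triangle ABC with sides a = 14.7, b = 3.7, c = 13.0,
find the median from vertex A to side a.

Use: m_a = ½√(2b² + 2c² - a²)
m_a = ½√(2·3.7² + 2·13.0² − 14.7²) = ½√(2·13.69 + 2·169 − 216.09) = ½√(27.38 + 338 − 216.09) = ½√149.29
√149.29 ≈ 12.2184, so m_a ≈ 6.10921

m_a = 6.109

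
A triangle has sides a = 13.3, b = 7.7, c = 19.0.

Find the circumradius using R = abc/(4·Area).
First find the area with Heron's formula.
s = (13.3 + 7.7 + 19.0)/2 = 20
Area = √(s(s−a)(s−b)(s−c)) = √(20·6.7·12.3·1) ≈ √1648.2 ≈ 40.598
abc = 13.3·7.7·19.0 = 1945.79
R = abc/(4·Area) ≈ 1945.79/(4·40.598) = 1945.79/162.392 ≈ 11.982

R = 11.98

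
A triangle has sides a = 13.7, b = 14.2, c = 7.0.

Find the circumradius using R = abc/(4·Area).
First find the area with Heron's formula.
s = (13.7 + 14.2 + 7.0)/2 = 17.45
Area = √(s(s−a)(s−b)(s−c)) = √(17.45·3.75·3.25·10.45) ≈ √2222.42 ≈ 47.1426
abc = 13.7·14.2·7.0 = 1361.78
R = abc/(4·Area) ≈ 1361.78/(4·47.1426) = 1361.78/188.57 ≈ 7.22161

R = 7.222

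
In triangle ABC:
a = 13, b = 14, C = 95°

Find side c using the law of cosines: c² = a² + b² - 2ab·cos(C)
c² = 13² + 14² − 2·13·14·cos(95°)
cos(95°) ≈ -0.0871557
c² ≈ 169 + 196 − 364·(-0.0871557) ≈ 365 + 31.7247 ≈ 396.725
c ≈ √396.725 ≈ 19.9179

c = 19.92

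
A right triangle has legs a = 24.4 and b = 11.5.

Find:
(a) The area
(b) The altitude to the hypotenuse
(a) The legs are perpendicular, so Area = ½·a·b = ½·24.4·11.5 = ½·280.6 = 140.3
(b) Hypotenuse c = √(a² + b²) = √(595.36 + 132.25) = √727.61 ≈ 26.9742
    Area = ½·c·h_c  ⇒  h_c = 2·Area/c = 280.6/26.9742 ≈ 10.4025

Area = 140.3, h_c = 10.4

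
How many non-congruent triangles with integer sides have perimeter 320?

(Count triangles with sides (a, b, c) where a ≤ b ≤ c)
Let a ≤ b ≤ c with a + b + c = 320. The only binding inequality is a + b > c, i.e. 320 − c > c, so c < 320/2; and c ≥ 320/3 since c is the largest side.
So 107 ≤ c ≤ 159. For each c, b runs from ⌈(320 − c)/2⌉ up to c (then a = 320 − b − c satisfies 1 ≤ a ≤ b automatically), giving c − ⌈(320 − c)/2⌉ + 1 choices.
Summing over c: 1 + 3 + 4 + 6 + … + 78 + 79  (53 terms, c = 107, …, 159) = 2133
Check (closed form: nearest integer to p²/48 for even p, (p+3)²/48 for odd p): 320²/48 = 102400/48 ≈ 2133.33 → 2133

2133 triangles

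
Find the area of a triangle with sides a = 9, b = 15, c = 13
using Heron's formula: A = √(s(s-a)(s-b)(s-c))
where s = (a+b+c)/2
s = (9 + 15 + 13)/2 = 37/2 = 18.5
s − a = 9.5, s − b = 3.5, s − c = 5.5
s(s−a)(s−b)(s−c) = 18.5·9.5·3.5·5.5 = 3383.1875
Area = √3383.1875 ≈ 58.1652

s = 18.5, Area = 58.17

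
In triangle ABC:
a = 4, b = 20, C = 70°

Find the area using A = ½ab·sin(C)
A = ½·a·b·sin(C) = ½·4·20·sin(70°)
sin(70°) ≈ 0.939693
A ≈ ½·80·0.939693 = 40·0.939693 ≈ 37.5877

Area = 37.59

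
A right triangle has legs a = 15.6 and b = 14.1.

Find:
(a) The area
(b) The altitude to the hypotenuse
(a) The legs are perpendicular, so Area = ½·a·b = ½·15.6·14.1 = ½·219.96 = 109.98
(b) Hypotenuse c = √(a² + b²) = √(243.36 + 198.81) = √442.17 ≈ 21.0278
    Area = ½·c·h_c  ⇒  h_c = 2·Area/c = 219.96/21.0278 ≈ 10.4604

Area = 109.98, h_c = 10.46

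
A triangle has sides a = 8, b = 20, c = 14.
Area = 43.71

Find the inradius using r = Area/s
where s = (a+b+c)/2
s = (8 + 20 + 14)/2 = 42/2 = 21
r = Area/s = 43.71/21 ≈ 2.08143

r = 2.081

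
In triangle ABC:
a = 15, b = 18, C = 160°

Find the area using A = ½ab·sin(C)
A = ½·a·b·sin(C) = ½·15·18·sin(160°)
sin(160°) ≈ 0.34202
A ≈ ½·270·0.34202 = 135·0.34202 ≈ 46.1727

Area = 46.17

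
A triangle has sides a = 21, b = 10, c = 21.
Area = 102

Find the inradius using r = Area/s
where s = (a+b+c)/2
s = (21 + 10 + 21)/2 = 52/2 = 26
r = Area/s = 102/26 ≈ 3.92308

r = 3.923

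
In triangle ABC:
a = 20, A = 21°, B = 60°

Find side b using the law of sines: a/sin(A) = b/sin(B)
a/sin(A) = b/sin(B)  ⇒  b = a·sin(B)/sin(A) = 20·sin(60°)/sin(21°)
sin(60°) ≈ 0.866025, sin(21°) ≈ 0.358368
b ≈ 20·0.866025/0.358368 ≈ 17.3205/0.358368 ≈ 48.3316

b = 48.33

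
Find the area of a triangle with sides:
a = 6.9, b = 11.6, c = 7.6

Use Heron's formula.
s = (6.9 + 11.6 + 7.6)/2 = 26.1/2 = 13.05
s − a = 6.15, s − b = 1.45, s − c = 5.45
s(s−a)(s−b)(s−c) = 13.05·6.15·1.45·5.45 ≈ 634.235
Area = √634.235 ≈ 25.184

Area = 25.18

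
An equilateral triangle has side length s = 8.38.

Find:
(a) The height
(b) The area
(a) The height splits the triangle into two 30-60-90 halves: h = s·√3/2 = 8.38·1.73205/2 ≈ 14.5146/2 ≈ 7.25729
(b) Area = (√3/4)·s² = (√3/4)·8.38² = (√3/4)·70.2244 ≈ 0.433013·70.2244 ≈ 30.4081

Height = 7.257, Area = 30.41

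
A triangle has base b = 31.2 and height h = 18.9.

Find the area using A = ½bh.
A = ½·b·h = ½·31.2·18.9 = ½·589.68 = 294.84

Area = 294.84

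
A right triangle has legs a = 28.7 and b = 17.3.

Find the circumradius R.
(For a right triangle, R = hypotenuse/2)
Hypotenuse c = √(a² + b²) = √(823.69 + 299.29) = √1122.98 ≈ 33.5109
R = c/2 ≈ 33.5109/2 ≈ 16.7554

R = 16.76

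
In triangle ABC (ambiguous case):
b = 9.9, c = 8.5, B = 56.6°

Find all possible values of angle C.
b/sin(B) = c/sin(C)  ⇒  sin(C) = c·sin(B)/b = 8.5·sin(56.6°)/9.9
sin(56.6°) ≈ 0.834848
sin(C) ≈ 8.5·0.834848/9.9 ≈ 7.09621/9.9 ≈ 0.716789
Candidate 1: C₁ = arcsin(0.716789) ≈ 45.79°  →  A = 180° − 56.6° − 45.79° ≈ 77.61° > 0, valid
Candidate 2: C₂ = 180° − C₁ ≈ 134.21°  →  A = 180° − 56.6° − 134.21° ≈ -10.81° ≤ 0, not a valid triangle

C = 45.79° (one solution)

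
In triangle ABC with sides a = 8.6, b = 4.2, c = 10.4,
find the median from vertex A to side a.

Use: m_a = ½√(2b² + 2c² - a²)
m_a = ½√(2·4.2² + 2·10.4² − 8.6²) = ½√(2·17.64 + 2·108.16 − 73.96) = ½√(35.28 + 216.32 − 73.96) = ½√177.64
√177.64 ≈ 13.3282, so m_a ≈ 6.66408

m_a = 6.664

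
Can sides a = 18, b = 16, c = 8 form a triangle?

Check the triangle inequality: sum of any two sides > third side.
a + b vs c: 18 + 16 = 34 > 8  ✓
a + c vs b: 18 + 8 = 26 > 16  ✓
b + c vs a: 16 + 8 = 24 > 18  ✓

Yes, triangle inequality satisfied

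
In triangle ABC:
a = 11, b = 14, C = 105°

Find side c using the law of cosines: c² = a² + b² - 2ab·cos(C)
c² = 11² + 14² − 2·11·14·cos(105°)
cos(105°) ≈ -0.258819
c² ≈ 121 + 196 − 308·(-0.258819) ≈ 317 + 79.7163 ≈ 396.716
c ≈ √396.716 ≈ 19.9177

c = 19.92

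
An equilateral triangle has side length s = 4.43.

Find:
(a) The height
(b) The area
(a) The height splits the triangle into two 30-60-90 halves: h = s·√3/2 = 4.43·1.73205/2 ≈ 7.67299/2 ≈ 3.83649
(b) Area = (√3/4)·s² = (√3/4)·4.43² = (√3/4)·19.6249 ≈ 0.433013·19.6249 ≈ 8.49783

Height = 3.836, Area = 8.498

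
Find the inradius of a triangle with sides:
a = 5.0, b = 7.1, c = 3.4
r = Area/s where s is the semi-perimeter.
s = (5.0 + 7.1 + 3.4)/2 = 15.5/2 = 7.75
Area = √(s(s−a)(s−b)(s−c)) = √(7.75·2.75·0.65·4.35) ≈ √60.2611 ≈ 7.7628
r ≈ 7.7628/7.75 ≈ 1.00165

r = 1.002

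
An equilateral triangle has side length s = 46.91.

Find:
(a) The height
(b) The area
(a) The height splits the triangle into two 30-60-90 halves: h = s·√3/2 = 46.91·1.73205/2 ≈ 81.2505/2 ≈ 40.6253
(b) Area = (√3/4)·s² = (√3/4)·46.91² = (√3/4)·2200.5481 ≈ 0.433013·2200.5481 ≈ 952.865

Height = 40.63, Area = 952.9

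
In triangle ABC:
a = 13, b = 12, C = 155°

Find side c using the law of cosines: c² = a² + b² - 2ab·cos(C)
c² = 13² + 12² − 2·13·12·cos(155°)
cos(155°) ≈ -0.906308
c² ≈ 169 + 144 − 312·(-0.906308) ≈ 313 + 282.768 ≈ 595.768
c ≈ √595.768 ≈ 24.4084

c = 24.41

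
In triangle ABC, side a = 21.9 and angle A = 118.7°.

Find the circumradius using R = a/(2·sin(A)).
R = a/(2·sin(A)) = 21.9/(2·sin(118.7°))
sin(118.7°) ≈ 0.877146
R ≈ 21.9/(2·0.877146) = 21.9/1.75429 ≈ 12.4837

R = 12.48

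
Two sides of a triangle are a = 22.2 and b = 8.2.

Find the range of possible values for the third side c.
Triangle inequality: |a − b| < c < a + b
|a − b| = |22.2 − 8.2| = 14
a + b = 22.2 + 8.2 = 30.4

14 < c < 30.4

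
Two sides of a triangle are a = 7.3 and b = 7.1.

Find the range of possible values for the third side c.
Triangle inequality: |a − b| < c < a + b
|a − b| = |7.3 − 7.1| = 0.2
a + b = 7.3 + 7.1 = 14.4

0.2 < c < 14.4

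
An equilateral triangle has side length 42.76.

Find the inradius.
r = Area/s with s the semi-perimeter.
Area = (√3/4)·42.76² = (√3/4)·1828.4176 ≈ 0.433013·1828.4176 ≈ 791.728
s = 3·42.76/2 = 64.14
r ≈ 791.728/64.14 ≈ 12.3437
(Equivalently r = side/(2√3) = 42.76/3.4641 ≈ 12.3437.)

r = 12.34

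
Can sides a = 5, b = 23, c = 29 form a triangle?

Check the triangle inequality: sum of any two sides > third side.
a + b vs c: 5 + 23 = 28 ≤ 29  ✗
a + c vs b: 5 + 29 = 34 > 23  ✓
b + c vs a: 23 + 29 = 52 > 5  ✓

No: 5 + 23 = 28 is not > 29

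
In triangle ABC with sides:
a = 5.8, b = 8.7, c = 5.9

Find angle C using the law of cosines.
c² = a² + b² − 2ab·cos(C)  ⇒  cos(C) = (a² + b² − c²)/(2ab)
cos(C) = (5.8² + 8.7² − 5.9²)/(2·5.8·8.7) = (33.64 + 75.69 − 34.81)/100.92 = 74.52/100.92 ≈ 0.738407
C = arccos(0.738407) ≈ 42.4041°

C = 42.4°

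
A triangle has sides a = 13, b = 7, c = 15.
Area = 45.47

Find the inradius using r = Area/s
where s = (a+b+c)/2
s = (13 + 7 + 15)/2 = 35/2 = 17.5
r = Area/s = 45.47/17.5 ≈ 2.59829

r = 2.598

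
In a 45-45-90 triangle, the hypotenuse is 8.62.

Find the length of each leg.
In a 45-45-90 triangle hypotenuse = leg·√2, so leg = hypotenuse/√2.
Leg = 8.62/√2 ≈ 8.62/1.41421 ≈ 6.09526

Each leg = 6.095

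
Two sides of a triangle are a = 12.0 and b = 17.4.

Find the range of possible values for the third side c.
Triangle inequality: |a − b| < c < a + b
|a − b| = |12.0 − 17.4| = 5.4
a + b = 12.0 + 17.4 = 29.4

5.4 < c < 29.4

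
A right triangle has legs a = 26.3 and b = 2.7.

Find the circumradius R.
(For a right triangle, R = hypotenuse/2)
Hypotenuse c = √(a² + b²) = √(691.69 + 7.29) = √698.98 ≈ 26.4382
R = c/2 ≈ 26.4382/2 ≈ 13.2191

R = 13.22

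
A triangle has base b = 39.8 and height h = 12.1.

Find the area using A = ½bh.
A = ½·b·h = ½·39.8·12.1 = ½·481.58 = 240.79

Area = 240.79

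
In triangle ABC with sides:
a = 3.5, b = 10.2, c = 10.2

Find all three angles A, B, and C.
Law of cosines for each angle (a² = 12.25, b² = 104.04, c² = 104.04):
cos(A) = (b² + c² − a²)/(2bc) = (104.04 + 104.04 − 12.25)/(2·10.2·10.2) = 195.83/208.08 ≈ 0.941128  ⇒  A ≈ 19.7581°
cos(B) = (a² + c² − b²)/(2ac) = (12.25 + 104.04 − 104.04)/(2·3.5·10.2) = 12.25/71.4 ≈ 0.171569  ⇒  B ≈ 80.121°
cos(C) = (a² + b² − c²)/(2ab) = (12.25 + 104.04 − 104.04)/(2·3.5·10.2) = 12.25/71.4 ≈ 0.171569  ⇒  C ≈ 80.121°
Check: A + B + C ≈ 180°

A = 19.76°, B = 80.12°, C = 80.12°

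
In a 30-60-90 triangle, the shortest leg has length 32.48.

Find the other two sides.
In a 30-60-90 triangle the sides are in ratio 1 : √3 : 2 (short leg : long leg : hypotenuse).
Long leg = 32.48·√3 ≈ 32.48·1.73205 ≈ 56.257
Hypotenuse = 2·32.48 = 64.96

Long leg = 32.48√3 = 56.26, Hypotenuse = 64.96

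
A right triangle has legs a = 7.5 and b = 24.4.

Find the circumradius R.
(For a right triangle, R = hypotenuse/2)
Hypotenuse c = √(a² + b²) = √(56.25 + 595.36) = √651.61 ≈ 25.5267
R = c/2 ≈ 25.5267/2 ≈ 12.7633

R = 12.76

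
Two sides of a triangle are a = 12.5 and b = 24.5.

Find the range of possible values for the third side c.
Triangle inequality: |a − b| < c < a + b
|a − b| = |12.5 − 24.5| = 12
a + b = 12.5 + 24.5 = 37

12 < c < 37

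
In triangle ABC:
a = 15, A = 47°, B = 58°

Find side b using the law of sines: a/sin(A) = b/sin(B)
a/sin(A) = b/sin(B)  ⇒  b = a·sin(B)/sin(A) = 15·sin(58°)/sin(47°)
sin(58°) ≈ 0.848048, sin(47°) ≈ 0.731354
b ≈ 15·0.848048/0.731354 ≈ 12.7207/0.731354 ≈ 17.3934

b = 17.39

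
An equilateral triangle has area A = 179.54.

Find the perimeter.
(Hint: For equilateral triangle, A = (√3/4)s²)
A = (√3/4)s²  ⇒  s² = 4A/√3 = 4·179.54/√3 = 718.16/1.73205 ≈ 414.63
s ≈ √414.63 ≈ 20.3625
Perimeter = 3s ≈ 3·20.3625 ≈ 61.0874

Perimeter = 61.09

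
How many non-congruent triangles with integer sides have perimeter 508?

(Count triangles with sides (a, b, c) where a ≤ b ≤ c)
Let a ≤ b ≤ c with a + b + c = 508. The only binding inequality is a + b > c, i.e. 508 − c > c, so c < 508/2; and c ≥ 508/3 since c is the largest side.
So 170 ≤ c ≤ 253. For each c, b runs from ⌈(508 − c)/2⌉ up to c (then a = 508 − b − c satisfies 1 ≤ a ≤ b automatically), giving c − ⌈(508 − c)/2⌉ + 1 choices.
Summing over c: 2 + 3 + 5 + 6 + … + 125 + 126  (84 terms, c = 170, …, 253) = 5376
Check (closed form: nearest integer to p²/48 for even p, (p+3)²/48 for odd p): 508²/48 = 258064/48 ≈ 5376.33 → 5376

5376 triangles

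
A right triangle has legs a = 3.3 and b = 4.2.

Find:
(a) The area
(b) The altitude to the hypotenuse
(a) The legs are perpendicular, so Area = ½·a·b = ½·3.3·4.2 = ½·13.86 = 6.93
(b) Hypotenuse c = √(a² + b²) = √(10.89 + 17.64) = √28.53 ≈ 5.34135
    Area = ½·c·h_c  ⇒  h_c = 2·Area/c = 13.86/5.34135 ≈ 2.59485

Area = 6.93, h_c = 2.595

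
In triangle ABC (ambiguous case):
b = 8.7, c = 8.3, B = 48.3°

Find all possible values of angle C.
b/sin(B) = c/sin(C)  ⇒  sin(C) = c·sin(B)/b = 8.3·sin(48.3°)/8.7
sin(48.3°) ≈ 0.746638
sin(C) ≈ 8.3·0.746638/8.7 ≈ 6.1971/8.7 ≈ 0.71231
Candidate 1: C₁ = arcsin(0.71231) ≈ 45.4232°  →  A = 180° − 48.3° − 45.4232° ≈ 86.2768° > 0, valid
Candidate 2: C₂ = 180° − C₁ ≈ 134.577°  →  A = 180° − 48.3° − 134.577° ≈ -2.8768° ≤ 0, not a valid triangle

C = 45.42° (one solution)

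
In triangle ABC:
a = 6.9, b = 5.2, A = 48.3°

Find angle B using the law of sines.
a/sin(A) = b/sin(B)  ⇒  sin(B) = b·sin(A)/a = 5.2·sin(48.3°)/6.9
sin(48.3°) ≈ 0.746638
sin(B) ≈ 5.2·0.746638/6.9 ≈ 3.88252/6.9 ≈ 0.562684
B = arcsin(0.562684) ≈ 34.2416°
(Since b ≤ a we need B ≤ A, so the obtuse alternative 180° − 34.2416° ≈ 145.758° is rejected.)

B = 34.24°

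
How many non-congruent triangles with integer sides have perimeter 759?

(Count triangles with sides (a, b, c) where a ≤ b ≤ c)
Let a ≤ b ≤ c with a + b + c = 759. The only binding inequality is a + b > c, i.e. 759 − c > c, so c < 759/2; and c ≥ 759/3 since c is the largest side.
So 253 ≤ c ≤ 379. For each c, b runs from ⌈(759 − c)/2⌉ up to c (then a = 759 − b − c satisfies 1 ≤ a ≤ b automatically), giving c − ⌈(759 − c)/2⌉ + 1 choices.
Summing over c: 1 + 2 + 4 + 5 + … + 188 + 190  (127 terms, c = 253, …, 379) = 12097
Check (closed form: nearest integer to p²/48 for even p, (p+3)²/48 for odd p): (759+3)²/48 = 762²/48 = 580644/48 ≈ 12096.75 → 12097

12097 triangles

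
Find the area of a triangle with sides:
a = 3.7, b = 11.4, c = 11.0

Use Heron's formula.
s = (3.7 + 11.4 + 11.0)/2 = 26.1/2 = 13.05
s − a = 9.35, s − b = 1.65, s − c = 2.05
s(s−a)(s−b)(s−c) = 13.05·9.35·1.65·2.05 ≈ 412.724
Area = √412.724 ≈ 20.3156

Area = 20.32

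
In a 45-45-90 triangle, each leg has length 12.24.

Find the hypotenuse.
In a 45-45-90 triangle the sides are in ratio 1 : 1 : √2, so hypotenuse = leg·√2.
Hypotenuse = 12.24·√2 ≈ 12.24·1.41421 ≈ 17.31

Hypotenuse = 12.24√2 = 17.31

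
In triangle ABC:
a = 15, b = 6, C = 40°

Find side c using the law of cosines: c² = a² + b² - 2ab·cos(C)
c² = 15² + 6² − 2·15·6·cos(40°)
cos(40°) ≈ 0.766044
c² ≈ 225 + 36 − 180·(0.766044) ≈ 261 − 137.888 ≈ 123.112
c ≈ √123.112 ≈ 11.0956

c = 11.1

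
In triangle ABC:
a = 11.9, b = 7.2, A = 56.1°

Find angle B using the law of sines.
a/sin(A) = b/sin(B)  ⇒  sin(B) = b·sin(A)/a = 7.2·sin(56.1°)/11.9
sin(56.1°) ≈ 0.830012
sin(B) ≈ 7.2·0.830012/11.9 ≈ 5.97609/11.9 ≈ 0.502192
B = arcsin(0.502192) ≈ 30.1451°
(Since b ≤ a we need B ≤ A, so the obtuse alternative 180° − 30.1451° ≈ 149.855° is rejected.)

B = 30.15°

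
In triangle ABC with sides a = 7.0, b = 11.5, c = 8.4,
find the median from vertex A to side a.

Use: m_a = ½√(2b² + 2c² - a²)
m_a = ½√(2·11.5² + 2·8.4² − 7.0²) = ½√(2·132.25 + 2·70.56 − 49) = ½√(264.5 + 141.12 − 49) = ½√356.62
√356.62 ≈ 18.8844, so m_a ≈ 9.44219

m_a = 9.442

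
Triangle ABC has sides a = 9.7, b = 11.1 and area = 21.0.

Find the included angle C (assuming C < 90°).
Area = ½·a·b·sin(C)  ⇒  sin(C) = 2·Area/(a·b) = 2·21.0/(9.7·11.1) = 42/107.67 ≈ 0.390081
C = arcsin(0.390081) ≈ 22.9595° (taking the acute solution since C < 90°)

C = 22.96°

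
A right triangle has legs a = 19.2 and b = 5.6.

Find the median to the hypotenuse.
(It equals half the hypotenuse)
Hypotenuse c = √(a² + b²) = √(368.64 + 31.36) = √400 ≈ 20
Median to hypotenuse = c/2 ≈ 20/2 ≈ 10

Median = 10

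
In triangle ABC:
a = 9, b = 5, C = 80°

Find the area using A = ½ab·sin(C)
A = ½·a·b·sin(C) = ½·9·5·sin(80°)
sin(80°) ≈ 0.984808
A ≈ ½·45·0.984808 = 22.5·0.984808 ≈ 22.1582

Area = 22.16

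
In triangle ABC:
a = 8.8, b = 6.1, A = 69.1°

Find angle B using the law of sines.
a/sin(A) = b/sin(B)  ⇒  sin(B) = b·sin(A)/a = 6.1·sin(69.1°)/8.8
sin(69.1°) ≈ 0.934204
sin(B) ≈ 6.1·0.934204/8.8 ≈ 5.69865/8.8 ≈ 0.647574
B = arcsin(0.647574) ≈ 40.3589°
(Since b ≤ a we need B ≤ A, so the obtuse alternative 180° − 40.3589° ≈ 139.641° is rejected.)

B = 40.36°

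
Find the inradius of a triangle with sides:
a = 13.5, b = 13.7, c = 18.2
r = Area/s where s is the semi-perimeter.
s = (13.5 + 13.7 + 18.2)/2 = 45.4/2 = 22.7
Area = √(s(s−a)(s−b)(s−c)) = √(22.7·9.2·9·4.5) ≈ √8458.02 ≈ 91.9675
r ≈ 91.9675/22.7 ≈ 4.05143

r = 4.051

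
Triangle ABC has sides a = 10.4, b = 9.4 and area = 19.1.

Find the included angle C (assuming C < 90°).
Area = ½·a·b·sin(C)  ⇒  sin(C) = 2·Area/(a·b) = 2·19.1/(10.4·9.4) = 38.2/97.76 ≈ 0.390753
C = arcsin(0.390753) ≈ 23.0014° (taking the acute solution since C < 90°)

C = 23°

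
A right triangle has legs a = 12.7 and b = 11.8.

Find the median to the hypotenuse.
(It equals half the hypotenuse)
Hypotenuse c = √(a² + b²) = √(161.29 + 139.24) = √300.53 ≈ 17.3358
Median to hypotenuse = c/2 ≈ 17.3358/2 ≈ 8.6679

Median = 8.668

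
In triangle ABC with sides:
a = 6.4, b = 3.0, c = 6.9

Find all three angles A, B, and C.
Law of cosines for each angle (a² = 40.96, b² = 9, c² = 47.61):
cos(A) = (b² + c² − a²)/(2bc) = (9 + 47.61 − 40.96)/(2·3.0·6.9) = 15.65/41.4 ≈ 0.378019  ⇒  A ≈ 67.789°
cos(B) = (a² + c² − b²)/(2ac) = (40.96 + 47.61 − 9)/(2·6.4·6.9) = 79.57/88.32 ≈ 0.900928  ⇒  B ≈ 25.7196°
cos(C) = (a² + b² − c²)/(2ab) = (40.96 + 9 − 47.61)/(2·6.4·3.0) = 2.35/38.4 ≈ 0.0611979  ⇒  C ≈ 86.4914°
Check: A + B + C ≈ 180°

A = 67.79°, B = 25.72°, C = 86.49°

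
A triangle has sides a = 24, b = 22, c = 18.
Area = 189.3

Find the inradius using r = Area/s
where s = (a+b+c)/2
s = (24 + 22 + 18)/2 = 64/2 = 32
r = Area/s = 189.3/32 ≈ 5.91563

r = 5.916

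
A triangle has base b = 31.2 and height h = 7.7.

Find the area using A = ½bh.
A = ½·b·h = ½·31.2·7.7 = ½·240.24 = 120.12

Area = 120.12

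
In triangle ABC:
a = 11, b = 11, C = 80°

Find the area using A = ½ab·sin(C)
A = ½·a·b·sin(C) = ½·11·11·sin(80°)
sin(80°) ≈ 0.984808
A ≈ ½·121·0.984808 = 60.5·0.984808 ≈ 59.5809

Area = 59.58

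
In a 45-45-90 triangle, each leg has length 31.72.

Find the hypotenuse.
In a 45-45-90 triangle the sides are in ratio 1 : 1 : √2, so hypotenuse = leg·√2.
Hypotenuse = 31.72·√2 ≈ 31.72·1.41421 ≈ 44.8589

Hypotenuse = 31.72√2 = 44.86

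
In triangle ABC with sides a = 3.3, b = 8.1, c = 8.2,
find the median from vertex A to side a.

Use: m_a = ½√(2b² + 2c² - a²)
m_a = ½√(2·8.1² + 2·8.2² − 3.3²) = ½√(2·65.61 + 2·67.24 − 10.89) = ½√(131.22 + 134.48 − 10.89) = ½√254.81
√254.81 ≈ 15.9628, so m_a ≈ 7.98138

m_a = 7.981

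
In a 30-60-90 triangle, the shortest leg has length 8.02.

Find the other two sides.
In a 30-60-90 triangle the sides are in ratio 1 : √3 : 2 (short leg : long leg : hypotenuse).
Long leg = 8.02·√3 ≈ 8.02·1.73205 ≈ 13.891
Hypotenuse = 2·8.02 = 16.04

Long leg = 8.02√3 = 13.89, Hypotenuse = 16.04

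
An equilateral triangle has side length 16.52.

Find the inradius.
r = Area/s with s the semi-perimeter.
Area = (√3/4)·16.52² = (√3/4)·272.9104 ≈ 0.433013·272.9104 ≈ 118.174
s = 3·16.52/2 = 24.78
r ≈ 118.174/24.78 ≈ 4.76891
(Equivalently r = side/(2√3) = 16.52/3.4641 ≈ 4.76891.)

r = 4.769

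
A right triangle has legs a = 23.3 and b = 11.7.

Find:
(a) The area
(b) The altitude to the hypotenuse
(a) The legs are perpendicular, so Area = ½·a·b = ½·23.3·11.7 = ½·272.61 = 136.305
(b) Hypotenuse c = √(a² + b²) = √(542.89 + 136.89) = √679.78 ≈ 26.0726
    Area = ½·c·h_c  ⇒  h_c = 2·Area/c = 272.61/26.0726 ≈ 10.4558

Area = 136.305, h_c = 10.46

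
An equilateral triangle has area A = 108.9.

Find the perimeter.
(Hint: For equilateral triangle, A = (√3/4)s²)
A = (√3/4)s²  ⇒  s² = 4A/√3 = 4·108.9/√3 = 435.6/1.73205 ≈ 251.494
s ≈ √251.494 ≈ 15.8586
Perimeter = 3s ≈ 3·15.8586 ≈ 47.5757

Perimeter = 47.58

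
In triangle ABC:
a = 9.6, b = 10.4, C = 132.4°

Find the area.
Two sides and the included angle (SAS): A = ½·a·b·sin(C) = ½·9.6·10.4·sin(132.4°)
sin(132.4°) ≈ 0.738455
A ≈ ½·99.84·0.738455 = 49.92·0.738455 ≈ 36.8637

Area = 36.86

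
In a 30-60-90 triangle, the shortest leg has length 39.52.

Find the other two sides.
In a 30-60-90 triangle the sides are in ratio 1 : √3 : 2 (short leg : long leg : hypotenuse).
Long leg = 39.52·√3 ≈ 39.52·1.73205 ≈ 68.4506
Hypotenuse = 2·39.52 = 79.04

Long leg = 39.52√3 = 68.45, Hypotenuse = 79.04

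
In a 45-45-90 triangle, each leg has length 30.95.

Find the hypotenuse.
In a 45-45-90 triangle the sides are in ratio 1 : 1 : √2, so hypotenuse = leg·√2.
Hypotenuse = 30.95·√2 ≈ 30.95·1.41421 ≈ 43.7699

Hypotenuse = 30.95√2 = 43.77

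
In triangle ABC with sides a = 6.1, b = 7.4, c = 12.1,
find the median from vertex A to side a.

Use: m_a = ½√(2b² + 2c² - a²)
m_a = ½√(2·7.4² + 2·12.1² − 6.1²) = ½√(2·54.76 + 2·146.41 − 37.21) = ½√(109.52 + 292.82 − 37.21) = ½√365.13
√365.13 ≈ 19.1084, so m_a ≈ 9.55419

m_a = 9.554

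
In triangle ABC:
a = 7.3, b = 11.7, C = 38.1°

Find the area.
Two sides and the included angle (SAS): A = ½·a·b·sin(C) = ½·7.3·11.7·sin(38.1°)
sin(38.1°) ≈ 0.617036
A ≈ ½·85.41·0.617036 = 42.705·0.617036 ≈ 26.3505

Area = 26.35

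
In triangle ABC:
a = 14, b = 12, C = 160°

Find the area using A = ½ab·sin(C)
A = ½·a·b·sin(C) = ½·14·12·sin(160°)
sin(160°) ≈ 0.34202
A ≈ ½·168·0.34202 = 84·0.34202 ≈ 28.7297

Area = 28.73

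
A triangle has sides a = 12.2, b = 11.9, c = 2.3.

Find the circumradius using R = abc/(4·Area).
First find the area with Heron's formula.
s = (12.2 + 11.9 + 2.3)/2 = 13.2
Area = √(s(s−a)(s−b)(s−c)) = √(13.2·1·1.3·10.9) ≈ √187.044 ≈ 13.6764
abc = 12.2·11.9·2.3 = 333.914
R = abc/(4·Area) ≈ 333.914/(4·13.6764) = 333.914/54.7056 ≈ 6.10383

R = 6.104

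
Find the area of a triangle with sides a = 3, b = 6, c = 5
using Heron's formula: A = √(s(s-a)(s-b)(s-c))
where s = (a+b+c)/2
s = (3 + 6 + 5)/2 = 14/2 = 7
s − a = 4, s − b = 1, s − c = 2
s(s−a)(s−b)(s−c) = 7·4·1·2 = 56
Area = √56 ≈ 7.48331

s = 7.0, Area = 7.483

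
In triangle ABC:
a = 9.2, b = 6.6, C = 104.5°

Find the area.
Two sides and the included angle (SAS): A = ½·a·b·sin(C) = ½·9.2·6.6·sin(104.5°)
sin(104.5°) ≈ 0.968148
A ≈ ½·60.72·0.968148 = 30.36·0.968148 ≈ 29.393

Area = 29.39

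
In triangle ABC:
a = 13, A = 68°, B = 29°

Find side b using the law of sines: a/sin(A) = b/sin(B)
a/sin(A) = b/sin(B)  ⇒  b = a·sin(B)/sin(A) = 13·sin(29°)/sin(68°)
sin(29°) ≈ 0.48481, sin(68°) ≈ 0.927184
b ≈ 13·0.48481/0.927184 ≈ 6.30253/0.927184 ≈ 6.79749

b = 6.797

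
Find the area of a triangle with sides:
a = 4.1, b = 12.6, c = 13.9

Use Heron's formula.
s = (4.1 + 12.6 + 13.9)/2 = 30.6/2 = 15.3
s − a = 11.2, s − b = 2.7, s − c = 1.4
s(s−a)(s−b)(s−c) = 15.3·11.2·2.7·1.4 ≈ 647.741
Area = √647.741 ≈ 25.4508

Area = 25.45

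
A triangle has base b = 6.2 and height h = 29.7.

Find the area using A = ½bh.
A = ½·b·h = ½·6.2·29.7 = ½·184.14 = 92.07

Area = 92.07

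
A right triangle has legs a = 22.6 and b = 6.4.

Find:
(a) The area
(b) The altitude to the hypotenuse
(a) The legs are perpendicular, so Area = ½·a·b = ½·22.6·6.4 = ½·144.64 = 72.32
(b) Hypotenuse c = √(a² + b²) = √(510.76 + 40.96) = √551.72 ≈ 23.4887
    Area = ½·c·h_c  ⇒  h_c = 2·Area/c = 144.64/23.4887 ≈ 6.15785

Area = 72.32, h_c = 6.158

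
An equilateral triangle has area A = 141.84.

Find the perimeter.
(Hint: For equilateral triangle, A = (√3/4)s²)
A = (√3/4)s²  ⇒  s² = 4A/√3 = 4·141.84/√3 = 567.36/1.73205 ≈ 327.565
s ≈ √327.565 ≈ 18.0988
Perimeter = 3s ≈ 3·18.0988 ≈ 54.2963

Perimeter = 54.3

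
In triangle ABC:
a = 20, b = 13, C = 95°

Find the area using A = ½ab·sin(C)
A = ½·a·b·sin(C) = ½·20·13·sin(95°)
sin(95°) ≈ 0.996195
A ≈ ½·260·0.996195 = 130·0.996195 ≈ 129.505

Area = 129.5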